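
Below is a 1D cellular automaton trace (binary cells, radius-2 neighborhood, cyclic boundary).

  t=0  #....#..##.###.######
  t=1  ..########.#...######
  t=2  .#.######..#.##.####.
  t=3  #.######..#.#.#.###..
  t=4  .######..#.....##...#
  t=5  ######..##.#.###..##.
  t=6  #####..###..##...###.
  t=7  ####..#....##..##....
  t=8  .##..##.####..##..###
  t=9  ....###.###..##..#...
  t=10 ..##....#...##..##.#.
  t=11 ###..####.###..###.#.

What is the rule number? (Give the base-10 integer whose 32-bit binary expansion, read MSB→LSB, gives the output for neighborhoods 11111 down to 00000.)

  ##### -> #   bit 31 = 1  t=0,i=17
  ####. -> #   bit 30 = 1  t=0,i=20
  ###.# -> .   bit 29 = 0  t=0,i=13
  ###.. -> .   bit 28 = 0  t=0,i=0
  ##.## -> .   bit 27 = 0  t=0,i=10
  ##.#. -> .   bit 26 = 0  t=1,i=10
  ##..# -> .   bit 25 = 0  t=1,i=0
  ##... -> .   bit 24 = 0  t=0,i=1
  #.### -> #   bit 23 = 1  t=0,i=11
  #.##. -> .   bit 22 = 0  t=2,i=13
  #.#.# -> .   bit 21 = 0  t=3,i=12
  #.#.. -> #   bit 20 = 1  t=1,i=11
  #..## -> #   bit 19 = 1  t=0,i=7
  #..#. -> #   bit 18 = 1  t=2,i=0
  #...# -> #   bit 17 = 1  t=1,i=13
  #.... -> #   bit 16 = 1  t=0,i=2
  .#### -> #   bit 15 = 1  t=0,i=16
  .###. -> .   bit 14 = 0  t=0,i=12
  .##.# -> #   bit 13 = 1  t=0,i=9
  .##.. -> .   bit 12 = 0  t=4,i=16
  .#.## -> #   bit 11 = 1  t=2,i=2
  .#.#. -> .   bit 10 = 0  t=3,i=11
  .#..# -> #   bit 9 = 1  t=0,i=6
  .#... -> .   bit 8 = 0  t=1,i=12
  ..### -> .   bit 7 = 0  t=1,i=2
  ..##. -> #   bit 6 = 1  t=0,i=8
  ..#.# -> .   bit 5 = 0  t=2,i=1
  ..#.. -> #   bit 4 = 1  t=0,i=5
  ...## -> #   bit 3 = 1  t=1,i=14
  ...#. -> #   bit 2 = 1  t=0,i=4
  ....# -> #   bit 1 = 1  t=0,i=3
  ..... -> .   bit 0 = 0  t=4,i=12
  bits 11000000100111111010101001011110 = 3231689310

3231689310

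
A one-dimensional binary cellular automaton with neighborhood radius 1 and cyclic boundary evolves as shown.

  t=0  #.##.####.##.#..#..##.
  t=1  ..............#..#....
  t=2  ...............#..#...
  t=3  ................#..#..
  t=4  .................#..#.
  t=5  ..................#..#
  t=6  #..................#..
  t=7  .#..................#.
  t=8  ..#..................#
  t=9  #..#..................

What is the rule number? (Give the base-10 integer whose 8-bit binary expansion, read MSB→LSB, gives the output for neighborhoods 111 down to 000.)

16

  [7] ### => .  t=0,i=6
  [6] ##. => .  t=0,i=3
  [5] #.# => .  t=0,i=1
  [4] #.. => #  t=0,i=14
  [3] .## => .  t=0,i=2
  [2] .#. => .  t=0,i=0
  [1] ..# => .  t=0,i=15
  [0] ... => .  t=1,i=0
  bits 00010000 = 16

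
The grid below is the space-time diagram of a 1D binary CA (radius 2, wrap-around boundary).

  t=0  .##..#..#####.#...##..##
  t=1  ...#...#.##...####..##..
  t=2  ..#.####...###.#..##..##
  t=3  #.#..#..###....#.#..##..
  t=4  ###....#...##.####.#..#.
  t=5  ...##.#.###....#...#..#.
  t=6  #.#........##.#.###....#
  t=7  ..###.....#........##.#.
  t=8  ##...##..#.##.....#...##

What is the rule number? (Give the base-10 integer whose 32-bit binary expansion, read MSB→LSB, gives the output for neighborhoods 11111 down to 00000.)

  ##### -> #   bit 31 = 1  t=0,i=10
  ####. -> .   bit 30 = 0  t=0,i=11
  ###.# -> .   bit 29 = 0  t=0,i=12
  ###.. -> .   bit 28 = 0  t=1,i=17
  ##.## -> .   bit 27 = 0  t=0,i=0
  ##.#. -> .   bit 26 = 0  t=0,i=13
  ##..# -> #   bit 25 = 1  t=0,i=3
  ##... -> #   bit 24 = 1  t=1,i=11
  #.### -> .   bit 23 = 0  t=2,i=4
  #.##. -> .   bit 22 = 0  t=0,i=1
  #.#.# -> .   bit 21 = 0  t=5,i=6
  #.#.. -> #   bit 20 = 1  t=0,i=14
  #..## -> #   bit 19 = 1  t=0,i=7
  #..#. -> .   bit 18 = 0  t=0,i=4
  #...# -> #   bit 17 = 1  t=0,i=16
  #.... -> #   bit 16 = 1  t=1,i=23
  .#### -> #   bit 15 = 1  t=0,i=9
  .###. -> .   bit 14 = 0  t=2,i=12
  .##.# -> .   bit 13 = 0  t=0,i=23
  .##.. -> .   bit 12 = 0  t=0,i=2
  .#.## -> .   bit 11 = 0  t=1,i=8
  .#.#. -> #   bit 10 = 1  t=3,i=1
  .#..# -> .   bit 9 = 0  t=0,i=6
  .#... -> #   bit 8 = 1  t=0,i=15
  ..### -> .   bit 7 = 0  t=0,i=8
  ..##. -> .   bit 6 = 0  t=0,i=18
  ..#.# -> #   bit 5 = 1  t=1,i=7
  ..#.. -> .   bit 4 = 0  t=0,i=5
  ...## -> #   bit 3 = 1  t=0,i=17
  ...#. -> #   bit 2 = 1  t=1,i=2
  ....# -> .   bit 1 = 0  t=1,i=1
  ..... -> .   bit 0 = 0  t=1,i=0
  bits 10000011000110111000010100101100 = 2199618860

2199618860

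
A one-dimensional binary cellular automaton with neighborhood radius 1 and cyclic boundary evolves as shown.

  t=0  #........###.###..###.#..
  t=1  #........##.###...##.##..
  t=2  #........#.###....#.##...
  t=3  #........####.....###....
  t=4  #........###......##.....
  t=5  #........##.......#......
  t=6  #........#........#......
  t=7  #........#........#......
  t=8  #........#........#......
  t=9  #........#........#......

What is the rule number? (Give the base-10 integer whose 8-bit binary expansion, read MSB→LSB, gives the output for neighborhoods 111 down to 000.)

172

  [7] ### => #  t=0,i=10
  [6] ##. => .  t=0,i=11
  [5] #.# => #  t=0,i=12
  [4] #.. => .  t=0,i=1
  [3] .## => #  t=0,i=9
  [2] .#. => #  t=0,i=0
  [1] ..# => .  t=0,i=8
  [0] ... => .  t=0,i=2
  bits 10101100 = 172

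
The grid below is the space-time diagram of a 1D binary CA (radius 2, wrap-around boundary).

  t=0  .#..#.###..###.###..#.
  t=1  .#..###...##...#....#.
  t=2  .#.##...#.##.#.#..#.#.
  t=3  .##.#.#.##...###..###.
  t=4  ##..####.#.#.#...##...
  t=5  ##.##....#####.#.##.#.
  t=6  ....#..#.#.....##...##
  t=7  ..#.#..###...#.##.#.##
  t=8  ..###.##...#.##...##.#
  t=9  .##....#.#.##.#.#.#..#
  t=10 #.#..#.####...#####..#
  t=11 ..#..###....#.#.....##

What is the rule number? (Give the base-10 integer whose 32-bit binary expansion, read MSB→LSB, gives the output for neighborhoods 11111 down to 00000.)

  [31] ##### => .  t=5,i=11
  [30] ####. => .  t=4,i=6
  [29] ###.# => .  t=0,i=13
  [28] ###.. => .  t=0,i=8
  [27] ##.## => .  t=0,i=14
  [26] ##.#. => .  t=2,i=12
  [25] ##..# => .  t=0,i=9
  [24] ##... => .  t=1,i=7
  [23] #.### => #  t=0,i=6
  [22] #.##. => .  t=2,i=3
  [21] #.#.# => #  t=2,i=13
  [20] #.#.. => #  t=2,i=15
  [19] #..## => #  t=0,i=10
  [18] #..#. => .  t=0,i=0
  [17] #...# => #  t=1,i=8
  [16] #.... => .  t=1,i=17
  [15] .#### => .  t=4,i=5
  [14] .###. => .  t=0,i=7
  [13] .##.# => .  t=2,i=11
  [12] .##.. => #  t=1,i=11
  [11] .#.## => #  t=0,i=5
  [10] .#.#. => #  t=2,i=14
  [9] .#..# => .  t=0,i=2
  [8] .#... => .  t=1,i=16
  [7] ..### => #  t=0,i=11
  [6] ..##. => #  t=1,i=10
  [5] ..#.# => #  t=0,i=4
  [4] ..#.. => #  t=0,i=1
  [3] ...## => .  t=1,i=9
  [2] ...#. => .  t=1,i=14
  [1] ....# => #  t=1,i=18
  [0] ..... => .  t=6,i=12
  bits 00000000101110100001110011110010 = 12197106

12197106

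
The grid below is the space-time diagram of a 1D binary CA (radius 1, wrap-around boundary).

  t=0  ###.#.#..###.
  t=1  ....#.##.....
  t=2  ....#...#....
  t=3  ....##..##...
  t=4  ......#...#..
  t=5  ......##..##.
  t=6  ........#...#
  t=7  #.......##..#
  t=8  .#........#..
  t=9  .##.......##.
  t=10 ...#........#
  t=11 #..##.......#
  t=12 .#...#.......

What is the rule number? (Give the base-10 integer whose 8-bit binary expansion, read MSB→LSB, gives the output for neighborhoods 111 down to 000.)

20

  [7] ### => .  t=0,i=1
  [6] ##. => .  t=0,i=2
  [5] #.# => .  t=0,i=3
  [4] #.. => #  t=0,i=7
  [3] .## => .  t=0,i=0
  [2] .#. => #  t=0,i=4
  [1] ..# => .  t=0,i=8
  [0] ... => .  t=1,i=0
  bits 00010100 = 20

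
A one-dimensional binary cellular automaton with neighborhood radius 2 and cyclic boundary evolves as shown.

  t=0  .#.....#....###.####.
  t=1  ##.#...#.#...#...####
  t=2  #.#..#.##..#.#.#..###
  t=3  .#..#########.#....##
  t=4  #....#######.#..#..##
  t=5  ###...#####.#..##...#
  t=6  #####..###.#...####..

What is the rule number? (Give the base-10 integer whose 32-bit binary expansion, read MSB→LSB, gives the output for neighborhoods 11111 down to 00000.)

  nb #####: next=#  (t=1,i=19, bit31=1)
  nb ####.: next=#  (t=0,i=18, bit30=1)
  nb ###.#: next=.  (t=0,i=14, bit29=0)
  nb ###..: next=#  (t=0,i=19, bit28=1)
  nb ##.##: next=.  (t=0,i=15, bit27=0)
  nb ##.#.: next=#  (t=1,i=2, bit26=1)
  nb ##..#: next=#  (t=0,i=20, bit25=1)
  nb ##...: next=#  (t=4,i=1, bit24=1)
  nb #.###: next=.  (t=0,i=16, bit23=0)
  nb #.##.: next=#  (t=2,i=7, bit22=1)
  nb #.#.#: next=.  (t=2,i=13, bit21=0)
  nb #.#..: next=.  (t=1,i=3, bit20=0)
  nb #..##: next=.  (t=2,i=17, bit19=0)
  nb #..#.: next=#  (t=0,i=0, bit18=1)
  nb #...#: next=#  (t=1,i=5, bit17=1)
  nb #....: next=#  (t=0,i=3, bit16=1)
  nb .####: next=#  (t=0,i=17, bit15=1)
  nb .###.: next=#  (t=0,i=13, bit14=1)
  nb .##.#: next=#  (t=3,i=20, bit13=1)
  nb .##..: next=#  (t=2,i=8, bit12=1)
  nb .#.##: next=#  (t=2,i=6, bit11=1)
  nb .#.#.: next=#  (t=1,i=8, bit10=1)
  nb .#..#: next=.  (t=2,i=3, bit9=0)
  nb .#...: next=.  (t=0,i=2, bit8=0)
  nb ..###: next=.  (t=0,i=12, bit7=0)
  nb ..##.: next=#  (t=3,i=19, bit6=1)
  nb ..#.#: next=#  (t=1,i=7, bit5=1)
  nb ..#..: next=#  (t=0,i=1, bit4=1)
  nb ...##: next=.  (t=0,i=11, bit3=0)
  nb ...#.: next=.  (t=0,i=6, bit2=0)
  nb ....#: next=.  (t=0,i=5, bit1=0)
  nb .....: next=.  (t=0,i=4, bit0=0)
  bits 11010111010001111111110001110000 = 3611819120

3611819120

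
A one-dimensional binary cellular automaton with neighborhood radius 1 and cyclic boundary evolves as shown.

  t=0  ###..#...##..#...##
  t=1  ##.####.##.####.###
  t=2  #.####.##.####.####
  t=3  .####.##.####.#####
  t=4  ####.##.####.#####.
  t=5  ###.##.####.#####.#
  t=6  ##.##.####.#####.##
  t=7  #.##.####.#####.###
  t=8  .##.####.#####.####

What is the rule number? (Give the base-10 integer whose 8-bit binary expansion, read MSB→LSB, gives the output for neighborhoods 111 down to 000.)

190

  ### -> #   bit 7 = 1  t=0,i=0
  ##. -> .   bit 6 = 0  t=0,i=2
  #.# -> #   bit 5 = 1  t=1,i=2
  #.. -> #   bit 4 = 1  t=0,i=3
  .## -> #   bit 3 = 1  t=0,i=9
  .#. -> #   bit 2 = 1  t=0,i=5
  ..# -> #   bit 1 = 1  t=0,i=4
  ... -> .   bit 0 = 0  t=0,i=7
  bits 10111110 = 190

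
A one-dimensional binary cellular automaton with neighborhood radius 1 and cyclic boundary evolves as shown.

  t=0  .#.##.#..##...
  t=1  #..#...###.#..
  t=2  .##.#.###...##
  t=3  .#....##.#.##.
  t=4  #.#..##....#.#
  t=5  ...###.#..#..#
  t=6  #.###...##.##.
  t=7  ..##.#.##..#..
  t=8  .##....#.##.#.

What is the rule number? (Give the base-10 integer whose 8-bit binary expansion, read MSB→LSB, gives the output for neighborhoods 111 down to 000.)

  ### -> #   bit 7 = 1  t=1,i=8
  ##. -> .   bit 6 = 0  t=0,i=4
  #.# -> .   bit 5 = 0  t=0,i=2
  #.. -> #   bit 4 = 1  t=0,i=7
  .## -> #   bit 3 = 1  t=0,i=3
  .#. -> .   bit 2 = 0  t=0,i=1
  ..# -> #   bit 1 = 1  t=0,i=0
  ... -> .   bit 0 = 0  t=0,i=12
  bits 10011010 = 154

154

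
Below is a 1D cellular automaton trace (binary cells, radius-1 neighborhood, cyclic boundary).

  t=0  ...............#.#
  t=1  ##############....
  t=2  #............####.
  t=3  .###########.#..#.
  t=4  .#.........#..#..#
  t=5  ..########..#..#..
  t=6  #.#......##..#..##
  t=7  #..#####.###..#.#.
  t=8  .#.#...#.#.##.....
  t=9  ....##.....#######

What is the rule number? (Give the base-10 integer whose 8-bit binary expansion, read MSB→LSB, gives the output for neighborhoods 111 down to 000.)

89

  ### -> .   bit 7 = 0  t=1,i=1
  ##. -> #   bit 6 = 1  t=1,i=13
  #.# -> .   bit 5 = 0  t=0,i=16
  #.. -> #   bit 4 = 1  t=0,i=0
  .## -> #   bit 3 = 1  t=1,i=0
  .#. -> .   bit 2 = 0  t=0,i=15
  ..# -> .   bit 1 = 0  t=0,i=14
  ... -> #   bit 0 = 1  t=0,i=1
  bits 01011001 = 89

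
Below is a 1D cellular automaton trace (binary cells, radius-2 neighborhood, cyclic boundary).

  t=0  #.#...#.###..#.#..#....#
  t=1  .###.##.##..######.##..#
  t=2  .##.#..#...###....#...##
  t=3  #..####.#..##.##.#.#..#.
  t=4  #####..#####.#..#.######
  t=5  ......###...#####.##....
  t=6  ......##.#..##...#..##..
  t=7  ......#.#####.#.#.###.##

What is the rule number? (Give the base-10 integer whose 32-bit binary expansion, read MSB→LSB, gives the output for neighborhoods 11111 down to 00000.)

228444132

  #####|.  b31=0 t=1,i=14
  ####.|.  b30=0 t=1,i=16
  ###.#|.  b29=0 t=1,i=3
  ###..|.  b28=0 t=0,i=10
  ##.##|#  b27=1 t=1,i=4
  ##.#.|#  b26=1 t=0,i=1
  ##..#|.  b25=0 t=0,i=11
  ##...|#  b24=1 t=2,i=14
  #.###|#  b23=1 t=0,i=8
  #.##.|.  b22=0 t=1,i=5
  #.#.#|.  b21=0 t=3,i=17
  #.#..|#  b20=1 t=0,i=2
  #..##|#  b19=1 t=1,i=11
  #..#.|#  b18=1 t=0,i=12
  #...#|.  b17=0 t=0,i=4
  #....|#  b16=1 t=0,i=20
  .####|#  b15=1 t=1,i=13
  .###.|#  b14=1 t=0,i=9
  .##.#|.  b13=0 t=0,i=0
  .##..|.  b12=0 t=1,i=9
  .#.##|.  b11=0 t=0,i=7
  .#.#.|#  b10=1 t=0,i=14
  .#..#|#  b9=1 t=0,i=16
  .#...|#  b8=1 t=0,i=3
  ..###|#  b7=1 t=1,i=12
  ..##.|#  b6=1 t=0,i=23
  ..#.#|#  b5=1 t=0,i=6
  ..#..|.  b4=0 t=0,i=18
  ...##|.  b3=0 t=0,i=22
  ...#.|#  b2=1 t=0,i=5
  ....#|.  b1=0 t=0,i=21
  .....|.  b0=0 t=5,i=0
  bits 00001101100111011100011111100100 = 228444132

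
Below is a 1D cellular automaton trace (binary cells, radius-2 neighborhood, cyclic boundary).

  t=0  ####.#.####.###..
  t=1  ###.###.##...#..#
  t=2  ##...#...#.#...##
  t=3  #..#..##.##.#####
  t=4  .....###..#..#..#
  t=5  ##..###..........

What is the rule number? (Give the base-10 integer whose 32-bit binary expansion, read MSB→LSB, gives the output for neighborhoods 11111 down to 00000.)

1143733736

  [31] ##### => .  t=3,i=14
  [30] ####. => #  t=0,i=2
  [29] ###.# => .  t=0,i=3
  [28] ###.. => .  t=0,i=14
  [27] ##.## => .  t=0,i=11
  [26] ##.#. => #  t=0,i=4
  [25] ##..# => .  t=0,i=15
  [24] ##... => .  t=1,i=10
  [23] #.### => .  t=0,i=7
  [22] #.##. => .  t=1,i=8
  [21] #.#.# => #  t=0,i=5
  [20] #.#.. => .  t=2,i=11
  [19] #..## => #  t=0,i=16
  [18] #..#. => .  t=3,i=2
  [17] #...# => #  t=1,i=11
  [16] #.... => #  t=4,i=1
  [15] .#### => #  t=0,i=1
  [14] .###. => #  t=0,i=13
  [13] .##.# => #  t=3,i=7
  [12] .##.. => #  t=1,i=9
  [11] .#.## => #  t=0,i=6
  [10] .#.#. => #  t=2,i=10
  [9] .#..# => .  t=1,i=14
  [8] .#... => #  t=2,i=6
  [7] ..### => #  t=0,i=0
  [6] ..##. => #  t=3,i=6
  [5] ..#.# => #  t=2,i=9
  [4] ..#.. => .  t=1,i=13
  [3] ...## => #  t=2,i=14
  [2] ...#. => .  t=1,i=12
  [1] ....# => .  t=4,i=3
  [0] ..... => .  t=4,i=2
  bits 01000100001010111111110111101000 = 1143733736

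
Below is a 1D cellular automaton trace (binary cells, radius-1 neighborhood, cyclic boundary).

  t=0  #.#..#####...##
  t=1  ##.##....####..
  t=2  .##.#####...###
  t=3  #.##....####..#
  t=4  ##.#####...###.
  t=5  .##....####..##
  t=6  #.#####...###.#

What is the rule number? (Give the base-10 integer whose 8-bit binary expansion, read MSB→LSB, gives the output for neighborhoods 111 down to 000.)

  ### -> .   bit 7 = 0  t=0,i=6
  ##. -> #   bit 6 = 1  t=0,i=0
  #.# -> #   bit 5 = 1  t=0,i=1
  #.. -> #   bit 4 = 1  t=0,i=3
  .## -> .   bit 3 = 0  t=0,i=5
  .#. -> .   bit 2 = 0  t=0,i=2
  ..# -> #   bit 1 = 1  t=0,i=4
  ... -> #   bit 0 = 1  t=0,i=11
  bits 01110011 = 115

115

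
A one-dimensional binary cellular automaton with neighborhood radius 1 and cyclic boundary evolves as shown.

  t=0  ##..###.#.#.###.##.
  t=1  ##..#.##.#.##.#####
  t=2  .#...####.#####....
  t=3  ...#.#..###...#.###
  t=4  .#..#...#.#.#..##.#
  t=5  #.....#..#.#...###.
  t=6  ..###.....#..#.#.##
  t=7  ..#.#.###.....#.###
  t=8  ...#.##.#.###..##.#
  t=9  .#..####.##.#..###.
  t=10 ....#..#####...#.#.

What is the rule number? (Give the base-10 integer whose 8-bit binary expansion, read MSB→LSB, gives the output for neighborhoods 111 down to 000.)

  ###|.  b7=0 t=0,i=5
  ##.|#  b6=1 t=0,i=1
  #.#|#  b5=1 t=0,i=7
  #..|.  b4=0 t=0,i=2
  .##|#  b3=1 t=0,i=0
  .#.|.  b2=0 t=0,i=8
  ..#|.  b1=0 t=0,i=3
  ...|#  b0=1 t=2,i=3
  bits 01101001 = 105

105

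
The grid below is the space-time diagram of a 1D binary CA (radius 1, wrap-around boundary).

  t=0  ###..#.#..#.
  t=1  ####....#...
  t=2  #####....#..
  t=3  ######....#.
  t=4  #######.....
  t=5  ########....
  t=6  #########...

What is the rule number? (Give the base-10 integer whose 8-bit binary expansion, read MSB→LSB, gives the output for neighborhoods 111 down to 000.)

216

  ###|#  b7=1 t=0,i=1
  ##.|#  b6=1 t=0,i=2
  #.#|.  b5=0 t=0,i=6
  #..|#  b4=1 t=0,i=3
  .##|#  b3=1 t=0,i=0
  .#.|.  b2=0 t=0,i=5
  ..#|.  b1=0 t=0,i=4
  ...|.  b0=0 t=1,i=5
  bits 11011000 = 216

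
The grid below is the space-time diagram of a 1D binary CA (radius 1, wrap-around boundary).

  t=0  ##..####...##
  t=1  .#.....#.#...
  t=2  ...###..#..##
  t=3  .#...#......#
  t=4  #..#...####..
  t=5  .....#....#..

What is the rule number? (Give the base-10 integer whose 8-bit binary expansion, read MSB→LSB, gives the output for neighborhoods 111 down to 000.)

97

  ###|.  b7=0 t=0,i=0
  ##.|#  b6=1 t=0,i=1
  #.#|#  b5=1 t=1,i=8
  #..|.  b4=0 t=0,i=2
  .##|.  b3=0 t=0,i=4
  .#.|.  b2=0 t=1,i=1
  ..#|.  b1=0 t=0,i=3
  ...|#  b0=1 t=0,i=9
  bits 01100001 = 97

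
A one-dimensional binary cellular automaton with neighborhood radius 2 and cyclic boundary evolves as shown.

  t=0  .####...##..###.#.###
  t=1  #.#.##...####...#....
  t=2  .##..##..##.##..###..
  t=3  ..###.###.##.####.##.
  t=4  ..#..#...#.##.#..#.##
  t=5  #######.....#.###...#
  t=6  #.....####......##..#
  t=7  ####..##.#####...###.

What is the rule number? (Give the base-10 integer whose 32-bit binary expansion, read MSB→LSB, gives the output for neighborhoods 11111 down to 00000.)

  nb #####: next=.  (t=5,i=1, bit31=0)
  nb ####.: next=.  (t=0,i=3, bit30=0)
  nb ###.#: next=.  (t=0,i=14, bit29=0)
  nb ###..: next=#  (t=0,i=4, bit28=1)
  nb ##.##: next=#  (t=0,i=0, bit27=1)
  nb ##.#.: next=.  (t=0,i=15, bit26=0)
  nb ##..#: next=#  (t=0,i=10, bit25=1)
  nb ##...: next=#  (t=0,i=5, bit24=1)
  nb #.###: next=.  (t=0,i=1, bit23=0)
  nb #.##.: next=.  (t=1,i=4, bit22=0)
  nb #.#.#: next=#  (t=0,i=16, bit21=1)
  nb #.#..: next=#  (t=4,i=14, bit20=1)
  nb #..##: next=#  (t=0,i=11, bit19=1)
  nb #..#.: next=#  (t=4,i=1, bit18=1)
  nb #...#: next=.  (t=0,i=6, bit17=0)
  nb #....: next=#  (t=1,i=18, bit16=1)
  nb .####: next=#  (t=0,i=2, bit15=1)
  nb .###.: next=.  (t=0,i=13, bit14=0)
  nb .##.#: next=#  (t=2,i=10, bit13=1)
  nb .##..: next=#  (t=0,i=9, bit12=1)
  nb .#.##: next=.  (t=0,i=17, bit11=0)
  nb .#.#.: next=#  (t=1,i=1, bit10=1)
  nb .#..#: next=#  (t=4,i=3, bit9=1)
  nb .#...: next=#  (t=1,i=17, bit8=1)
  nb ..###: next=#  (t=0,i=12, bit7=1)
  nb ..##.: next=.  (t=0,i=8, bit6=0)
  nb ..#.#: next=.  (t=1,i=0, bit5=0)
  nb ..#..: next=#  (t=1,i=16, bit4=1)
  nb ...##: next=.  (t=0,i=7, bit3=0)
  nb ...#.: next=.  (t=1,i=15, bit2=0)
  nb ....#: next=.  (t=1,i=19, bit1=0)
  nb .....: next=#  (t=5,i=9, bit0=1)
  bits 00011011001111011011011110010001 = 457029521

457029521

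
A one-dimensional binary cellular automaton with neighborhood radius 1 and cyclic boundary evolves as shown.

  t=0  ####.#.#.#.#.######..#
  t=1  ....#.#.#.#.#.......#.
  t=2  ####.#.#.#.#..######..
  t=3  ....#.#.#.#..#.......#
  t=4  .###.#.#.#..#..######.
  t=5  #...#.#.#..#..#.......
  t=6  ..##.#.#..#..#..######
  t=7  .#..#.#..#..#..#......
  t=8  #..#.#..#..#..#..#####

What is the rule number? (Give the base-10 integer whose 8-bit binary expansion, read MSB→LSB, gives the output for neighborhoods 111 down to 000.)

  ###|.  b7=0 t=0,i=0
  ##.|.  b6=0 t=0,i=3
  #.#|#  b5=1 t=0,i=4
  #..|.  b4=0 t=0,i=19
  .##|.  b3=0 t=0,i=13
  .#.|.  b2=0 t=0,i=5
  ..#|#  b1=1 t=0,i=20
  ...|#  b0=1 t=1,i=0
  bits 00100011 = 35

35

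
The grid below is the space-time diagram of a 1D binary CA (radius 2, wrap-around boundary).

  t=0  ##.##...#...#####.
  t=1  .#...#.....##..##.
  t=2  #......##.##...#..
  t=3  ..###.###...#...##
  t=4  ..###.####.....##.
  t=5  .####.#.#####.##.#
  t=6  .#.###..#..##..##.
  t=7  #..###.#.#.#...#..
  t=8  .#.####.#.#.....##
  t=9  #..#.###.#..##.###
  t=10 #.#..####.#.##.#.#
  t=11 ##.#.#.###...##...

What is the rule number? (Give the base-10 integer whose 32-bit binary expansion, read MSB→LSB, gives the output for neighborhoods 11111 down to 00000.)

1971676873

  ##### -> .   bit 31 = 0  t=0,i=14
  ####. -> #   bit 30 = 1  t=0,i=15
  ###.# -> #   bit 29 = 1  t=0,i=16
  ###.. -> #   bit 28 = 1  t=3,i=8
  ##.## -> .   bit 27 = 0  t=0,i=2
  ##.#. -> #   bit 26 = 1  t=5,i=5
  ##..# -> .   bit 25 = 0  t=1,i=13
  ##... -> #   bit 24 = 1  t=0,i=5
  #.### -> #   bit 23 = 1  t=3,i=6
  #.##. -> .   bit 22 = 0  t=0,i=0
  #.#.# -> .   bit 21 = 0  t=5,i=6
  #.#.. -> .   bit 20 = 0  t=7,i=11
  #..## -> .   bit 19 = 0  t=1,i=14
  #..#. -> #   bit 18 = 1  t=1,i=0
  #...# -> .   bit 17 = 0  t=0,i=6
  #.... -> #   bit 16 = 1  t=1,i=7
  .#### -> .   bit 15 = 0  t=0,i=13
  .###. -> #   bit 14 = 1  t=3,i=3
  .##.# -> #   bit 13 = 1  t=0,i=1
  .##.. -> .   bit 12 = 0  t=0,i=4
  .#.## -> .   bit 11 = 0  t=5,i=0
  .#.#. -> #   bit 10 = 1  t=7,i=8
  .#..# -> #   bit 9 = 1  t=2,i=16
  .#... -> .   bit 8 = 0  t=0,i=9
  ..### -> #   bit 7 = 1  t=0,i=12
  ..##. -> #   bit 6 = 1  t=1,i=11
  ..#.# -> .   bit 5 = 0  t=6,i=1
  ..#.. -> .   bit 4 = 0  t=0,i=8
  ...## -> #   bit 3 = 1  t=0,i=11
  ...#. -> .   bit 2 = 0  t=0,i=7
  ....# -> .   bit 1 = 0  t=1,i=9
  ..... -> #   bit 0 = 1  t=1,i=8
  bits 01110101100001010110011011001001 = 1971676873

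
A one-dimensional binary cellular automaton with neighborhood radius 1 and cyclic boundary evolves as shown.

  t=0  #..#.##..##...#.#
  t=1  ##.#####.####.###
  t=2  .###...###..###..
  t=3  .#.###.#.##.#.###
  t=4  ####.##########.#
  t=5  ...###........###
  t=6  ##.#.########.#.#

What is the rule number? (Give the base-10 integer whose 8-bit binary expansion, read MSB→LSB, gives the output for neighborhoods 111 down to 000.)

125

  ### -> .   bit 7 = 0  t=1,i=0
  ##. -> #   bit 6 = 1  t=0,i=0
  #.# -> #   bit 5 = 1  t=0,i=4
  #.. -> #   bit 4 = 1  t=0,i=1
  .## -> #   bit 3 = 1  t=0,i=5
  .#. -> #   bit 2 = 1  t=0,i=3
  ..# -> .   bit 1 = 0  t=0,i=2
  ... -> #   bit 0 = 1  t=0,i=12
  bits 01111101 = 125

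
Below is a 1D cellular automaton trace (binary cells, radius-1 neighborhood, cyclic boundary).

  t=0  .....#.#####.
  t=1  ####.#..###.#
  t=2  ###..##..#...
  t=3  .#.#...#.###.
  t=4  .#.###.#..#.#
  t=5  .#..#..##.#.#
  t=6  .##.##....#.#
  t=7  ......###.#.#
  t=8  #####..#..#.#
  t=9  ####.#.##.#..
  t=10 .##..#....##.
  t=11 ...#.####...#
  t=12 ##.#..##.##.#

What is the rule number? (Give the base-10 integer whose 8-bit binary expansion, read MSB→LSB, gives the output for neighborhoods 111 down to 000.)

  [7] ### => #  t=0,i=8
  [6] ##. => .  t=0,i=11
  [5] #.# => .  t=0,i=6
  [4] #.. => #  t=0,i=12
  [3] .## => .  t=0,i=7
  [2] .#. => #  t=0,i=5
  [1] ..# => .  t=0,i=4
  [0] ... => #  t=0,i=0
  bits 10010101 = 149

149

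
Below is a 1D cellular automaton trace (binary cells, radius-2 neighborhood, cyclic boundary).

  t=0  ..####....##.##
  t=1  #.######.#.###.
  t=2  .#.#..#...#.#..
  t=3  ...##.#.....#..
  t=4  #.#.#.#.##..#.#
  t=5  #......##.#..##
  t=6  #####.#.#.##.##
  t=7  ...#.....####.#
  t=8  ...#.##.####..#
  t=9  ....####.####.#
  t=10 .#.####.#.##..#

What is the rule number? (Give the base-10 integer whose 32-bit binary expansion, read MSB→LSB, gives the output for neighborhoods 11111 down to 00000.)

  ##### -> .   bit 31 = 0  t=1,i=4
  ####. -> #   bit 30 = 1  t=0,i=4
  ###.# -> .   bit 29 = 0  t=1,i=7
  ###.. -> #   bit 28 = 1  t=0,i=5
  ##.## -> #   bit 27 = 1  t=0,i=12
  ##.#. -> .   bit 26 = 0  t=1,i=8
  ##..# -> #   bit 25 = 1  t=0,i=0
  ##... -> #   bit 24 = 1  t=0,i=6
  #.### -> .   bit 23 = 0  t=1,i=2
  #.##. -> #   bit 22 = 1  t=0,i=13
  #.#.# -> .   bit 21 = 0  t=1,i=0
  #.#.. -> #   bit 20 = 1  t=2,i=3
  #..## -> .   bit 19 = 0  t=0,i=1
  #..#. -> .   bit 18 = 0  t=2,i=5
  #...# -> .   bit 17 = 0  t=2,i=8
  #.... -> #   bit 16 = 1  t=0,i=7
  .#### -> #   bit 15 = 1  t=0,i=3
  .###. -> #   bit 14 = 1  t=1,i=12
  .##.# -> #   bit 13 = 1  t=0,i=11
  .##.. -> .   bit 12 = 0  t=0,i=14
  .#.## -> #   bit 11 = 1  t=1,i=1
  .#.#. -> .   bit 10 = 0  t=2,i=2
  .#..# -> #   bit 9 = 1  t=2,i=4
  .#... -> .   bit 8 = 0  t=2,i=7
  ..### -> #   bit 7 = 1  t=0,i=2
  ..##. -> .   bit 6 = 0  t=0,i=10
  ..#.# -> .   bit 5 = 0  t=2,i=1
  ..#.. -> #   bit 4 = 1  t=2,i=6
  ...## -> #   bit 3 = 1  t=0,i=9
  ...#. -> .   bit 2 = 0  t=2,i=0
  ....# -> .   bit 1 = 0  t=0,i=8
  ..... -> #   bit 0 = 1  t=3,i=0
  bits 01011011010100011110101010011001 = 1532095129

1532095129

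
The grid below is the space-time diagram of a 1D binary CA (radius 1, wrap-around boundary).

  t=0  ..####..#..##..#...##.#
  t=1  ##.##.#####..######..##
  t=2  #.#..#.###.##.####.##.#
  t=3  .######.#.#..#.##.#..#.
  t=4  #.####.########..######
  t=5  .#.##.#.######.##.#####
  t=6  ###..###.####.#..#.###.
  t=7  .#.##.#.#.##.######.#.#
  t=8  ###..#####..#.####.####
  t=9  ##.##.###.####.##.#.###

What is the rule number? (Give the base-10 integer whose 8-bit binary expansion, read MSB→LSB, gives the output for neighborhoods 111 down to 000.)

  ### -> #   bit 7 = 1  t=0,i=3
  ##. -> .   bit 6 = 0  t=0,i=5
  #.# -> #   bit 5 = 1  t=0,i=21
  #.. -> #   bit 4 = 1  t=0,i=0
  .## -> .   bit 3 = 0  t=0,i=2
  .#. -> #   bit 2 = 1  t=0,i=8
  ..# -> #   bit 1 = 1  t=0,i=1
  ... -> #   bit 0 = 1  t=0,i=17
  bits 10110111 = 183

183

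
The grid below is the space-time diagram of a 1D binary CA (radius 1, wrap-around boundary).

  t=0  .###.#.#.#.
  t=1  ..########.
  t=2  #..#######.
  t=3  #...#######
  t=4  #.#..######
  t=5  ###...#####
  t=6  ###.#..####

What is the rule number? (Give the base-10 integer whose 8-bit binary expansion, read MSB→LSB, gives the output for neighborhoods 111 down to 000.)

  [7] ### => #  t=0,i=2
  [6] ##. => #  t=0,i=3
  [5] #.# => #  t=0,i=4
  [4] #.. => .  t=0,i=10
  [3] .## => .  t=0,i=1
  [2] .#. => #  t=0,i=5
  [1] ..# => .  t=0,i=0
  [0] ... => #  t=1,i=0
  bits 11100101 = 229

229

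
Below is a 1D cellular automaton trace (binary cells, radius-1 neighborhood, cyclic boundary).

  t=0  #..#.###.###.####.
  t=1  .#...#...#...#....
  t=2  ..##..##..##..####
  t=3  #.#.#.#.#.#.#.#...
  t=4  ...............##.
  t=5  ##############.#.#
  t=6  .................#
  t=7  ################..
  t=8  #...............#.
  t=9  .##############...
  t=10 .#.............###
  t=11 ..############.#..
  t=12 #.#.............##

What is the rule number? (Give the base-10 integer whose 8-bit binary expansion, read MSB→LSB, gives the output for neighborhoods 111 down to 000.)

25

  ###|.  b7=0 t=0,i=6
  ##.|.  b6=0 t=0,i=7
  #.#|.  b5=0 t=0,i=4
  #..|#  b4=1 t=0,i=1
  .##|#  b3=1 t=0,i=5
  .#.|.  b2=0 t=0,i=0
  ..#|.  b1=0 t=0,i=2
  ...|#  b0=1 t=1,i=3
  bits 00011001 = 25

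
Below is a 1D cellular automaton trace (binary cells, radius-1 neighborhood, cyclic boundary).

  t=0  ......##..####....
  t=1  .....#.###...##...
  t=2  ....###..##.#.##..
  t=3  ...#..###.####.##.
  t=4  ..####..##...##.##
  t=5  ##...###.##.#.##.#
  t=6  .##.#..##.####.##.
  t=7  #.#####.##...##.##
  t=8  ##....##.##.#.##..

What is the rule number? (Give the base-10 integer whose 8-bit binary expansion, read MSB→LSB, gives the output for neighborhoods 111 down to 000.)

  [7] ### => .  t=0,i=11
  [6] ##. => #  t=0,i=7
  [5] #.# => #  t=1,i=6
  [4] #.. => #  t=0,i=8
  [3] .## => .  t=0,i=6
  [2] .#. => #  t=1,i=5
  [1] ..# => #  t=0,i=5
  [0] ... => .  t=0,i=0
  bits 01110110 = 118

118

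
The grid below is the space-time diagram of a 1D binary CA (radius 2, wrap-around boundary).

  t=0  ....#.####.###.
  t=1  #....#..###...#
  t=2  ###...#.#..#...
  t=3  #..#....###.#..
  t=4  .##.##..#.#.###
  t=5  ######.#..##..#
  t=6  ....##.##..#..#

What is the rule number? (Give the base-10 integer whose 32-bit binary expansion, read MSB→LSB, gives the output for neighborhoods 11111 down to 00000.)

  nb #####: next=.  (t=5,i=1, bit31=0)
  nb ####.: next=#  (t=0,i=8, bit30=1)
  nb ###.#: next=#  (t=0,i=9, bit29=1)
  nb ###..: next=.  (t=0,i=13, bit28=0)
  nb ##.##: next=#  (t=0,i=10, bit27=1)
  nb ##.#.: next=.  (t=3,i=11, bit26=0)
  nb ##..#: next=.  (t=4,i=6, bit25=0)
  nb ##...: next=#  (t=0,i=14, bit24=1)
  nb #.###: next=.  (t=0,i=6, bit23=0)
  nb #.##.: next=#  (t=4,i=1, bit22=1)
  nb #.#.#: next=#  (t=4,i=10, bit21=1)
  nb #.#..: next=#  (t=2,i=8, bit20=1)
  nb #..##: next=.  (t=1,i=7, bit19=0)
  nb #..#.: next=#  (t=2,i=10, bit18=1)
  nb #...#: next=.  (t=1,i=12, bit17=0)
  nb #....: next=#  (t=0,i=0, bit16=1)
  nb .####: next=.  (t=0,i=7, bit15=0)
  nb .###.: next=.  (t=0,i=12, bit14=0)
  nb .##.#: next=#  (t=4,i=2, bit13=1)
  nb .##..: next=#  (t=1,i=0, bit12=1)
  nb .#.##: next=#  (t=0,i=5, bit11=1)
  nb .#.#.: next=.  (t=2,i=7, bit10=0)
  nb .#..#: next=#  (t=1,i=6, bit9=1)
  nb .#...: next=#  (t=2,i=12, bit8=1)
  nb ..###: next=#  (t=1,i=8, bit7=1)
  nb ..##.: next=.  (t=1,i=14, bit6=0)
  nb ..#.#: next=.  (t=0,i=4, bit5=0)
  nb ..#..: next=.  (t=1,i=5, bit4=0)
  nb ...##: next=.  (t=1,i=13, bit3=0)
  nb ...#.: next=.  (t=0,i=3, bit2=0)
  nb ....#: next=.  (t=0,i=2, bit1=0)
  nb .....: next=.  (t=0,i=1, bit0=0)
  bits 01101001011101010011101110000000 = 1769290624

1769290624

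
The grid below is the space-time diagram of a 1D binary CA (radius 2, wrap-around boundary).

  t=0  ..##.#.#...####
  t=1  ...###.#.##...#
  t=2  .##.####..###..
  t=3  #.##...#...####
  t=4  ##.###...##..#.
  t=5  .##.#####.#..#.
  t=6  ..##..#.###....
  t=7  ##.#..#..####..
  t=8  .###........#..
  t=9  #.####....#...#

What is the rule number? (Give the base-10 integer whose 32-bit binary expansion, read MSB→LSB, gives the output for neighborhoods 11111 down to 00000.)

  [31] ##### => #  t=3,i=13
  [30] ####. => .  t=0,i=13
  [29] ###.# => #  t=1,i=5
  [28] ###.. => #  t=0,i=14
  [27] ##.## => #  t=2,i=3
  [26] ##.#. => #  t=0,i=4
  [25] ##..# => .  t=0,i=0
  [24] ##... => #  t=1,i=11
  [23] #.### => .  t=2,i=4
  [22] #.##. => .  t=1,i=9
  [21] #.#.# => #  t=0,i=5
  [20] #.#.. => #  t=0,i=7
  [19] #..## => .  t=0,i=1
  [18] #..#. => .  t=4,i=12
  [17] #...# => #  t=0,i=9
  [16] #.... => #  t=6,i=12
  [15] .#### => .  t=0,i=12
  [14] .###. => #  t=1,i=4
  [13] .##.# => #  t=0,i=3
  [12] .##.. => #  t=1,i=10
  [11] .#.## => .  t=1,i=8
  [10] .#.#. => .  t=0,i=6
  [9] .#..# => .  t=5,i=11
  [8] .#... => .  t=0,i=8
  [7] ..### => .  t=0,i=11
  [6] ..##. => .  t=0,i=2
  [5] ..#.# => #  t=4,i=13
  [4] ..#.. => .  t=1,i=14
  [3] ...## => #  t=0,i=10
  [2] ...#. => .  t=1,i=13
  [1] ....# => #  t=6,i=0
  [0] ..... => .  t=6,i=13
  bits 10111101001100110111000000101010 = 3174264874

3174264874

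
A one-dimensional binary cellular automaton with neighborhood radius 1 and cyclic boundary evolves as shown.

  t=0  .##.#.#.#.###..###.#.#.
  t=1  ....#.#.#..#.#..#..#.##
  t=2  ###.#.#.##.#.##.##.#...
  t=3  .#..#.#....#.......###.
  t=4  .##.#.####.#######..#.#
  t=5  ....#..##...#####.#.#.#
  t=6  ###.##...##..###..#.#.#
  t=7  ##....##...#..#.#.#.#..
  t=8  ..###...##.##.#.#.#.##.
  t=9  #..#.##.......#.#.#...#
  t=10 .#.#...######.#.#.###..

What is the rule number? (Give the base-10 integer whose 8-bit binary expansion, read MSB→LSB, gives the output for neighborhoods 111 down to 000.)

  ###|#  b7=1 t=0,i=11
  ##.|.  b6=0 t=0,i=2
  #.#|.  b5=0 t=0,i=3
  #..|#  b4=1 t=0,i=13
  .##|.  b3=0 t=0,i=1
  .#.|#  b2=1 t=0,i=4
  ..#|.  b1=0 t=0,i=0
  ...|#  b0=1 t=1,i=1
  bits 10010101 = 149

149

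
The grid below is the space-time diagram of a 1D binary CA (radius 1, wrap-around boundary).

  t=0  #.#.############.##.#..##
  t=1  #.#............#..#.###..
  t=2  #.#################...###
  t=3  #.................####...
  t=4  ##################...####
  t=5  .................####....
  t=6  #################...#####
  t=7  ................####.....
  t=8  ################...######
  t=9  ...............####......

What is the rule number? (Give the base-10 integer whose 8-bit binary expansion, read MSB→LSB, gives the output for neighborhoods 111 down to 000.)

87

  ### -> .   bit 7 = 0  t=0,i=5
  ##. -> #   bit 6 = 1  t=0,i=0
  #.# -> .   bit 5 = 0  t=0,i=1
  #.. -> #   bit 4 = 1  t=0,i=21
  .## -> .   bit 3 = 0  t=0,i=4
  .#. -> #   bit 2 = 1  t=0,i=2
  ..# -> #   bit 1 = 1  t=0,i=22
  ... -> #   bit 0 = 1  t=1,i=4
  bits 01010111 = 87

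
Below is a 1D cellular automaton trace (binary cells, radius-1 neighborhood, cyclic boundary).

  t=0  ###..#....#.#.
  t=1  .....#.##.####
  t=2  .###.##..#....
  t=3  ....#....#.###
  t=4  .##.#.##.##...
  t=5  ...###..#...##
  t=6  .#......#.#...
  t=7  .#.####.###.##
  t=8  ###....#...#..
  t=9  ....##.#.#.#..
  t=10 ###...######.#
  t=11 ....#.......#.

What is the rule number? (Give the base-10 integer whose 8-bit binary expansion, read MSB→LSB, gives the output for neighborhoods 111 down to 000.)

37

  ###|.  b7=0 t=0,i=1
  ##.|.  b6=0 t=0,i=2
  #.#|#  b5=1 t=0,i=11
  #..|.  b4=0 t=0,i=3
  .##|.  b3=0 t=0,i=0
  .#.|#  b2=1 t=0,i=5
  ..#|.  b1=0 t=0,i=4
  ...|#  b0=1 t=0,i=7
  bits 00100101 = 37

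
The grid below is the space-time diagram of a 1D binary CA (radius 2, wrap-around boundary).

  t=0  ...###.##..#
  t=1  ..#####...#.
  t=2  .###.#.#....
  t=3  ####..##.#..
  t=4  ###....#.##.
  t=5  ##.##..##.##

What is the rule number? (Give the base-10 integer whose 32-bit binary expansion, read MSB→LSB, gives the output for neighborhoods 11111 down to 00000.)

  #####|.  b31=0 t=1,i=4
  ####.|#  b30=1 t=1,i=5
  ###.#|#  b29=1 t=0,i=5
  ###..|.  b28=0 t=1,i=6
  ##.##|#  b27=1 t=0,i=6
  ##.#.|.  b26=0 t=2,i=4
  ##..#|.  b25=0 t=0,i=9
  ##...|#  b24=1 t=1,i=7
  #.###|#  b23=1 t=4,i=0
  #.##.|.  b22=0 t=0,i=7
  #.#.#|.  b21=0 t=2,i=5
  #.#..|#  b20=1 t=2,i=7
  #..##|.  b19=0 t=3,i=5
  #..#.|#  b18=1 t=0,i=10
  #...#|.  b17=0 t=0,i=1
  #....|#  b16=1 t=2,i=9
  .####|#  b15=1 t=1,i=3
  .###.|#  b14=1 t=0,i=4
  .##.#|#  b13=1 t=3,i=7
  .##..|.  b12=0 t=0,i=8
  .#.##|#  b11=1 t=4,i=8
  .#.#.|#  b10=1 t=2,i=6
  .#..#|#  b9=1 t=3,i=10
  .#...|.  b8=0 t=0,i=0
  ..###|#  b7=1 t=0,i=3
  ..##.|.  b6=0 t=3,i=6
  ..#.#|#  b5=1 t=4,i=7
  ..#..|.  b4=0 t=0,i=11
  ...##|#  b3=1 t=0,i=2
  ...#.|.  b2=0 t=1,i=9
  ....#|.  b1=0 t=2,i=11
  .....|.  b0=0 t=2,i=10
  bits 01101001100101011110111010101000 = 1771433640

1771433640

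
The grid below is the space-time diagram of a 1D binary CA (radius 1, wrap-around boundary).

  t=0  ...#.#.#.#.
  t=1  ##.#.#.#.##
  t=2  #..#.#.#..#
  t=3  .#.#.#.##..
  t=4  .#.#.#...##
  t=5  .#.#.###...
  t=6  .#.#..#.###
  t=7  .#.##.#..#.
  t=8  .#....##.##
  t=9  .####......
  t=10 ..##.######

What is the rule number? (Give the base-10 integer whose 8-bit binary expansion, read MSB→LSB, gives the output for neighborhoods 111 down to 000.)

  ###|#  b7=1 t=1,i=0
  ##.|.  b6=0 t=1,i=1
  #.#|.  b5=0 t=0,i=4
  #..|#  b4=1 t=0,i=10
  .##|.  b3=0 t=1,i=9
  .#.|#  b2=1 t=0,i=3
  ..#|.  b1=0 t=0,i=2
  ...|#  b0=1 t=0,i=0
  bits 10010101 = 149

149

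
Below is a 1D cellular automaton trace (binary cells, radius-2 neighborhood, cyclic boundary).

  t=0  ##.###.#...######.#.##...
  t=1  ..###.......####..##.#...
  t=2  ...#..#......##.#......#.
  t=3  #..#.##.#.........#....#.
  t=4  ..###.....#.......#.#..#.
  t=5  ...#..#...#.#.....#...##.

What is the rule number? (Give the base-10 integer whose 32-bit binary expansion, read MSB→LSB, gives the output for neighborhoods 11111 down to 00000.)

  ##### -> #   bit 31 = 1  t=0,i=13
  ####. -> #   bit 30 = 1  t=0,i=15
  ###.# -> .   bit 29 = 0  t=0,i=5
  ###.. -> .   bit 28 = 0  t=1,i=4
  ##.## -> #   bit 27 = 1  t=0,i=2
  ##.#. -> .   bit 26 = 0  t=0,i=6
  ##..# -> #   bit 25 = 1  t=1,i=16
  ##... -> .   bit 24 = 0  t=0,i=22
  #.### -> #   bit 23 = 1  t=0,i=3
  #.##. -> .   bit 22 = 0  t=0,i=20
  #.#.# -> #   bit 21 = 1  t=0,i=18
  #.#.. -> .   bit 20 = 0  t=0,i=7
  #..## -> .   bit 19 = 0  t=1,i=17
  #..#. -> #   bit 18 = 1  t=2,i=5
  #...# -> .   bit 17 = 0  t=0,i=9
  #.... -> #   bit 16 = 1  t=1,i=6
  .#### -> #   bit 15 = 1  t=0,i=12
  .###. -> #   bit 14 = 1  t=0,i=4
  .##.# -> .   bit 13 = 0  t=0,i=1
  .##.. -> #   bit 12 = 1  t=0,i=21
  .#.## -> #   bit 11 = 1  t=0,i=19
  .#.#. -> .   bit 10 = 0  t=3,i=24
  .#..# -> .   bit 9 = 0  t=2,i=4
  .#... -> .   bit 8 = 0  t=0,i=8
  ..### -> .   bit 7 = 0  t=0,i=11
  ..##. -> .   bit 6 = 0  t=0,i=0
  ..#.# -> #   bit 5 = 1  t=3,i=3
  ..#.. -> #   bit 4 = 1  t=2,i=3
  ...## -> .   bit 3 = 0  t=0,i=10
  ...#. -> .   bit 2 = 0  t=2,i=2
  ....# -> .   bit 1 = 0  t=1,i=0
  ..... -> .   bit 0 = 0  t=1,i=7
  bits 11001010101001011101100000110000 = 3399866416

3399866416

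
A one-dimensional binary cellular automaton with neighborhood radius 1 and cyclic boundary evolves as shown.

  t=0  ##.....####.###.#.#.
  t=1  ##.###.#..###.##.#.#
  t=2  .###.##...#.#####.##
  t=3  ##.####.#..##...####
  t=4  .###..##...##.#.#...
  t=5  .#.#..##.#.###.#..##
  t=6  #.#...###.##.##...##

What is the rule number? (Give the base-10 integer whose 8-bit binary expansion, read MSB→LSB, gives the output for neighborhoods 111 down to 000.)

105

  nb ###: next=.  (t=0,i=8, bit7=0)
  nb ##.: next=#  (t=0,i=1, bit6=1)
  nb #.#: next=#  (t=0,i=11, bit5=1)
  nb #..: next=.  (t=0,i=2, bit4=0)
  nb .##: next=#  (t=0,i=0, bit3=1)
  nb .#.: next=.  (t=0,i=16, bit2=0)
  nb ..#: next=.  (t=0,i=6, bit1=0)
  nb ...: next=#  (t=0,i=3, bit0=1)
  bits 01101001 = 105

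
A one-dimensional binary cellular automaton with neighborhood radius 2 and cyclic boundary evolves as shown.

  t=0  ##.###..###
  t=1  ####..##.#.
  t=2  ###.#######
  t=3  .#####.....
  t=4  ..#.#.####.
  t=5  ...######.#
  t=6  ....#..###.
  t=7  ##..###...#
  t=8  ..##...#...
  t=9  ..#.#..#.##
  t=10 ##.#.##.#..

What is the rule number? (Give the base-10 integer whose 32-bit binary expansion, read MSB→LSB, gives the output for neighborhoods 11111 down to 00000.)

  ##### -> .   bit 31 = 0  t=0,i=10
  ####. -> #   bit 30 = 1  t=0,i=0
  ###.# -> #   bit 29 = 1  t=0,i=1
  ###.. -> .   bit 28 = 0  t=0,i=5
  ##.## -> #   bit 27 = 1  t=0,i=2
  ##.#. -> #   bit 26 = 1  t=1,i=8
  ##..# -> #   bit 25 = 1  t=0,i=6
  ##... -> #   bit 24 = 1  t=3,i=6
  #.### -> #   bit 23 = 1  t=0,i=3
  #.##. -> .   bit 22 = 0  t=9,i=9
  #.#.# -> #   bit 21 = 1  t=1,i=9
  #.#.. -> .   bit 20 = 0  t=5,i=10
  #..## -> #   bit 19 = 1  t=0,i=7
  #..#. -> #   bit 18 = 1  t=9,i=1
  #...# -> .   bit 17 = 0  t=4,i=0
  #.... -> #   bit 16 = 1  t=3,i=7
  .#### -> #   bit 15 = 1  t=0,i=9
  .###. -> .   bit 14 = 0  t=0,i=4
  .##.# -> #   bit 13 = 1  t=1,i=7
  .##.. -> .   bit 12 = 0  t=8,i=3
  .#.## -> #   bit 11 = 1  t=1,i=10
  .#.#. -> #   bit 10 = 1  t=4,i=3
  .#..# -> #   bit 9 = 1  t=6,i=5
  .#... -> .   bit 8 = 0  t=5,i=0
  ..### -> .   bit 7 = 0  t=0,i=8
  ..##. -> #   bit 6 = 1  t=1,i=6
  ..#.# -> .   bit 5 = 0  t=4,i=2
  ..#.. -> #   bit 4 = 1  t=6,i=4
  ...## -> .   bit 3 = 0  t=3,i=0
  ...#. -> .   bit 2 = 0  t=4,i=1
  ....# -> .   bit 1 = 0  t=3,i=10
  ..... -> #   bit 0 = 1  t=3,i=8
  bits 01101111101011011010111001010001 = 1873653329

1873653329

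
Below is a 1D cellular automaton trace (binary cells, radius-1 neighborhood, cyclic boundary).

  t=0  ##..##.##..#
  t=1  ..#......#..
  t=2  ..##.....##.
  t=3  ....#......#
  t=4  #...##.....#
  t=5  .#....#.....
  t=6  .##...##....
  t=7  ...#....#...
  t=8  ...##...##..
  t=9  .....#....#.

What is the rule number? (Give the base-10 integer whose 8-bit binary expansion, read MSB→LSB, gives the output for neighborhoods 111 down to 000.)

20

  ### -> .   bit 7 = 0  t=0,i=0
  ##. -> .   bit 6 = 0  t=0,i=1
  #.# -> .   bit 5 = 0  t=0,i=6
  #.. -> #   bit 4 = 1  t=0,i=2
  .## -> .   bit 3 = 0  t=0,i=4
  .#. -> #   bit 2 = 1  t=1,i=2
  ..# -> .   bit 1 = 0  t=0,i=3
  ... -> .   bit 0 = 0  t=1,i=0
  bits 00010100 = 20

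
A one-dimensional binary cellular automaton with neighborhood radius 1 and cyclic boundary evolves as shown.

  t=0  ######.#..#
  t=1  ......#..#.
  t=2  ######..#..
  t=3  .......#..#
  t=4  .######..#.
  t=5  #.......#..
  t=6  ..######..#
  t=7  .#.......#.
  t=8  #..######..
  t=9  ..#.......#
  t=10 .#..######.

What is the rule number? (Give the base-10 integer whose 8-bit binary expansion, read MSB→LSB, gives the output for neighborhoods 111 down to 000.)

  [7] ### => .  t=0,i=0
  [6] ##. => .  t=0,i=5
  [5] #.# => #  t=0,i=6
  [4] #.. => .  t=0,i=8
  [3] .## => .  t=0,i=10
  [2] .#. => .  t=0,i=7
  [1] ..# => #  t=0,i=9
  [0] ... => #  t=1,i=0
  bits 00100011 = 35

35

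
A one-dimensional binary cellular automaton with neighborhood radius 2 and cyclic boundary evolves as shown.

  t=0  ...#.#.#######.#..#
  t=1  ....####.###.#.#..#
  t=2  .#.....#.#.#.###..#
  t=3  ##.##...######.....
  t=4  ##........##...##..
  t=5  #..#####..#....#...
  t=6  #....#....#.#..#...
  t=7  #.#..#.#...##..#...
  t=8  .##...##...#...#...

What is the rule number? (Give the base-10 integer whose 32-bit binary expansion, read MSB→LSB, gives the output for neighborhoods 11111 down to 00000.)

2695965777

  [31] ##### => #  t=0,i=9
  [30] ####. => .  t=0,i=12
  [29] ###.# => #  t=0,i=13
  [28] ###.. => .  t=2,i=15
  [27] ##.## => .  t=1,i=8
  [26] ##.#. => .  t=0,i=14
  [25] ##..# => .  t=2,i=16
  [24] ##... => .  t=3,i=5
  [23] #.### => #  t=0,i=7
  [22] #.##. => .  t=3,i=3
  [21] #.#.# => #  t=0,i=5
  [20] #.#.. => #  t=0,i=15
  [19] #..## => .  t=4,i=18
  [18] #..#. => .  t=0,i=17
  [17] #...# => .  t=0,i=1
  [16] #.... => #  t=1,i=1
  [15] .#### => .  t=0,i=8
  [14] .###. => .  t=1,i=10
  [13] .##.# => #  t=3,i=1
  [12] .##.. => .  t=3,i=4
  [11] .#.## => #  t=0,i=6
  [10] .#.#. => #  t=0,i=4
  [9] .#..# => .  t=0,i=16
  [8] .#... => .  t=0,i=0
  [7] ..### => .  t=1,i=4
  [6] ..##. => #  t=3,i=0
  [5] ..#.# => .  t=0,i=3
  [4] ..#.. => #  t=0,i=18
  [3] ...## => .  t=1,i=3
  [2] ...#. => .  t=0,i=2
  [1] ....# => .  t=1,i=2
  [0] ..... => #  t=2,i=4
  bits 10100000101100010010110001010001 = 2695965777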